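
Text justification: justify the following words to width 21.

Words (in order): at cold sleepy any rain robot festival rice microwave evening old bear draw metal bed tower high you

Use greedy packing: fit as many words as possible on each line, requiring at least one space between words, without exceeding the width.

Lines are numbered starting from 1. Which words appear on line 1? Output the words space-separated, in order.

Line 1: ['at', 'cold', 'sleepy', 'any'] (min_width=18, slack=3)
Line 2: ['rain', 'robot', 'festival'] (min_width=19, slack=2)
Line 3: ['rice', 'microwave'] (min_width=14, slack=7)
Line 4: ['evening', 'old', 'bear', 'draw'] (min_width=21, slack=0)
Line 5: ['metal', 'bed', 'tower', 'high'] (min_width=20, slack=1)
Line 6: ['you'] (min_width=3, slack=18)

Answer: at cold sleepy any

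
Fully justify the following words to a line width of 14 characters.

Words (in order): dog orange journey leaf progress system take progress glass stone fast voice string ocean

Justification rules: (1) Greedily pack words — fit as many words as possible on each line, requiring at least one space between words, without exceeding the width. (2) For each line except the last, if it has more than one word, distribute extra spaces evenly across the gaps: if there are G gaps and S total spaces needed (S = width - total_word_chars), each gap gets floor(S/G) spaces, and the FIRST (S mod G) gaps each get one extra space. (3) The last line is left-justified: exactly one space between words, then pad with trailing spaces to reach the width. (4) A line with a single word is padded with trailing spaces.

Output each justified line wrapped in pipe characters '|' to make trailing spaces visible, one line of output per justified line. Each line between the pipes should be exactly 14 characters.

Answer: |dog     orange|
|journey   leaf|
|progress      |
|system    take|
|progress glass|
|stone     fast|
|voice   string|
|ocean         |

Derivation:
Line 1: ['dog', 'orange'] (min_width=10, slack=4)
Line 2: ['journey', 'leaf'] (min_width=12, slack=2)
Line 3: ['progress'] (min_width=8, slack=6)
Line 4: ['system', 'take'] (min_width=11, slack=3)
Line 5: ['progress', 'glass'] (min_width=14, slack=0)
Line 6: ['stone', 'fast'] (min_width=10, slack=4)
Line 7: ['voice', 'string'] (min_width=12, slack=2)
Line 8: ['ocean'] (min_width=5, slack=9)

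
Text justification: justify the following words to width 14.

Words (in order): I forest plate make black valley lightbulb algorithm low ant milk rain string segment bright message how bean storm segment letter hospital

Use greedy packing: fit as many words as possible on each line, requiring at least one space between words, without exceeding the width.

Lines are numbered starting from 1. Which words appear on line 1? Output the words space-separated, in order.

Answer: I forest plate

Derivation:
Line 1: ['I', 'forest', 'plate'] (min_width=14, slack=0)
Line 2: ['make', 'black'] (min_width=10, slack=4)
Line 3: ['valley'] (min_width=6, slack=8)
Line 4: ['lightbulb'] (min_width=9, slack=5)
Line 5: ['algorithm', 'low'] (min_width=13, slack=1)
Line 6: ['ant', 'milk', 'rain'] (min_width=13, slack=1)
Line 7: ['string', 'segment'] (min_width=14, slack=0)
Line 8: ['bright', 'message'] (min_width=14, slack=0)
Line 9: ['how', 'bean', 'storm'] (min_width=14, slack=0)
Line 10: ['segment', 'letter'] (min_width=14, slack=0)
Line 11: ['hospital'] (min_width=8, slack=6)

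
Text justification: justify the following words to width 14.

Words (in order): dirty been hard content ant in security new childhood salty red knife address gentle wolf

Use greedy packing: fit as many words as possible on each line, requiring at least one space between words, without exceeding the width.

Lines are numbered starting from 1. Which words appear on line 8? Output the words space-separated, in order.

Line 1: ['dirty', 'been'] (min_width=10, slack=4)
Line 2: ['hard', 'content'] (min_width=12, slack=2)
Line 3: ['ant', 'in'] (min_width=6, slack=8)
Line 4: ['security', 'new'] (min_width=12, slack=2)
Line 5: ['childhood'] (min_width=9, slack=5)
Line 6: ['salty', 'red'] (min_width=9, slack=5)
Line 7: ['knife', 'address'] (min_width=13, slack=1)
Line 8: ['gentle', 'wolf'] (min_width=11, slack=3)

Answer: gentle wolf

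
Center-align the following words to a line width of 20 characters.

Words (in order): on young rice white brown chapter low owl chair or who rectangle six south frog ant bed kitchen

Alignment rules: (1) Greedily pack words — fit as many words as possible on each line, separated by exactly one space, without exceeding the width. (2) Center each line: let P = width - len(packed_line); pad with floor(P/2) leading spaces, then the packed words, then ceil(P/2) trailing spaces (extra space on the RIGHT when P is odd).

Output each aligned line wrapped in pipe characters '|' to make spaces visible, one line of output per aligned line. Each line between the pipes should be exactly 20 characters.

Line 1: ['on', 'young', 'rice', 'white'] (min_width=19, slack=1)
Line 2: ['brown', 'chapter', 'low'] (min_width=17, slack=3)
Line 3: ['owl', 'chair', 'or', 'who'] (min_width=16, slack=4)
Line 4: ['rectangle', 'six', 'south'] (min_width=19, slack=1)
Line 5: ['frog', 'ant', 'bed', 'kitchen'] (min_width=20, slack=0)

Answer: |on young rice white |
| brown chapter low  |
|  owl chair or who  |
|rectangle six south |
|frog ant bed kitchen|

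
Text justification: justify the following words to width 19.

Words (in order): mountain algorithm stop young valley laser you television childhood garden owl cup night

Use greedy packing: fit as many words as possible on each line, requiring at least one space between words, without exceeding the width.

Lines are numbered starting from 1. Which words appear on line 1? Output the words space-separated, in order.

Line 1: ['mountain', 'algorithm'] (min_width=18, slack=1)
Line 2: ['stop', 'young', 'valley'] (min_width=17, slack=2)
Line 3: ['laser', 'you'] (min_width=9, slack=10)
Line 4: ['television'] (min_width=10, slack=9)
Line 5: ['childhood', 'garden'] (min_width=16, slack=3)
Line 6: ['owl', 'cup', 'night'] (min_width=13, slack=6)

Answer: mountain algorithm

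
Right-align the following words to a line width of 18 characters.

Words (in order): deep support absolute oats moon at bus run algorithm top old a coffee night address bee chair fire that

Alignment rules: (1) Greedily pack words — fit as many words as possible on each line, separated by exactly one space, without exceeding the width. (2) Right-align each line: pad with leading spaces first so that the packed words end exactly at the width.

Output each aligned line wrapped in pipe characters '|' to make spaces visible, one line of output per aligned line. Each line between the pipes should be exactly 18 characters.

Answer: |      deep support|
|absolute oats moon|
|        at bus run|
| algorithm top old|
|    a coffee night|
| address bee chair|
|         fire that|

Derivation:
Line 1: ['deep', 'support'] (min_width=12, slack=6)
Line 2: ['absolute', 'oats', 'moon'] (min_width=18, slack=0)
Line 3: ['at', 'bus', 'run'] (min_width=10, slack=8)
Line 4: ['algorithm', 'top', 'old'] (min_width=17, slack=1)
Line 5: ['a', 'coffee', 'night'] (min_width=14, slack=4)
Line 6: ['address', 'bee', 'chair'] (min_width=17, slack=1)
Line 7: ['fire', 'that'] (min_width=9, slack=9)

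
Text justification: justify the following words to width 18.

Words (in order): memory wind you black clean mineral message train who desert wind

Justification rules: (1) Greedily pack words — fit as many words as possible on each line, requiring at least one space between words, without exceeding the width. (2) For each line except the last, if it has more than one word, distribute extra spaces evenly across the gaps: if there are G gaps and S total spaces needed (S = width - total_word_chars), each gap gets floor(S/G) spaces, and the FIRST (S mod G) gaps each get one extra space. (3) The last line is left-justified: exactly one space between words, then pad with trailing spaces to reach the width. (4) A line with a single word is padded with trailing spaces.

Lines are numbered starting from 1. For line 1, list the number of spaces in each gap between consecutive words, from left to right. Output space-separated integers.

Line 1: ['memory', 'wind', 'you'] (min_width=15, slack=3)
Line 2: ['black', 'clean'] (min_width=11, slack=7)
Line 3: ['mineral', 'message'] (min_width=15, slack=3)
Line 4: ['train', 'who', 'desert'] (min_width=16, slack=2)
Line 5: ['wind'] (min_width=4, slack=14)

Answer: 3 2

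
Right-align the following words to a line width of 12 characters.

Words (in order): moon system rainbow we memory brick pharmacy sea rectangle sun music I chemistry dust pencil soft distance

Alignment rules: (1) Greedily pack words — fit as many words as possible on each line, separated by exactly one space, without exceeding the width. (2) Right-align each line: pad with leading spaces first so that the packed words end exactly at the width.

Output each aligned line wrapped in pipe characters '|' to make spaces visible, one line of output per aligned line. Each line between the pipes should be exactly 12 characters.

Line 1: ['moon', 'system'] (min_width=11, slack=1)
Line 2: ['rainbow', 'we'] (min_width=10, slack=2)
Line 3: ['memory', 'brick'] (min_width=12, slack=0)
Line 4: ['pharmacy', 'sea'] (min_width=12, slack=0)
Line 5: ['rectangle'] (min_width=9, slack=3)
Line 6: ['sun', 'music', 'I'] (min_width=11, slack=1)
Line 7: ['chemistry'] (min_width=9, slack=3)
Line 8: ['dust', 'pencil'] (min_width=11, slack=1)
Line 9: ['soft'] (min_width=4, slack=8)
Line 10: ['distance'] (min_width=8, slack=4)

Answer: | moon system|
|  rainbow we|
|memory brick|
|pharmacy sea|
|   rectangle|
| sun music I|
|   chemistry|
| dust pencil|
|        soft|
|    distance|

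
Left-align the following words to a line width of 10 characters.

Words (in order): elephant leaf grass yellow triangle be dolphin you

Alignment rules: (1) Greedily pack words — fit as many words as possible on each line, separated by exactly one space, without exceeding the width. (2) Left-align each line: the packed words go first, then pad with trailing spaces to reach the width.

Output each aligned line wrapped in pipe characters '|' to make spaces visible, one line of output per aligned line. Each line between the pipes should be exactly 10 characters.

Line 1: ['elephant'] (min_width=8, slack=2)
Line 2: ['leaf', 'grass'] (min_width=10, slack=0)
Line 3: ['yellow'] (min_width=6, slack=4)
Line 4: ['triangle'] (min_width=8, slack=2)
Line 5: ['be', 'dolphin'] (min_width=10, slack=0)
Line 6: ['you'] (min_width=3, slack=7)

Answer: |elephant  |
|leaf grass|
|yellow    |
|triangle  |
|be dolphin|
|you       |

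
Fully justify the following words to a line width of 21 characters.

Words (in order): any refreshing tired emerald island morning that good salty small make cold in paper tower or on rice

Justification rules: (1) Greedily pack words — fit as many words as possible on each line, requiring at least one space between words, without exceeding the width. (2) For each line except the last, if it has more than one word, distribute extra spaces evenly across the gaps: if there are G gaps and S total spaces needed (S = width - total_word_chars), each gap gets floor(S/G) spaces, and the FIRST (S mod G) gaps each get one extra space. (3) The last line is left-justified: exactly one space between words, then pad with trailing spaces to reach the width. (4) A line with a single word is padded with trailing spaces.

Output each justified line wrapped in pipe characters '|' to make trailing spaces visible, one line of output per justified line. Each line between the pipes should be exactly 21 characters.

Line 1: ['any', 'refreshing', 'tired'] (min_width=20, slack=1)
Line 2: ['emerald', 'island'] (min_width=14, slack=7)
Line 3: ['morning', 'that', 'good'] (min_width=17, slack=4)
Line 4: ['salty', 'small', 'make', 'cold'] (min_width=21, slack=0)
Line 5: ['in', 'paper', 'tower', 'or', 'on'] (min_width=20, slack=1)
Line 6: ['rice'] (min_width=4, slack=17)

Answer: |any  refreshing tired|
|emerald        island|
|morning   that   good|
|salty small make cold|
|in  paper tower or on|
|rice                 |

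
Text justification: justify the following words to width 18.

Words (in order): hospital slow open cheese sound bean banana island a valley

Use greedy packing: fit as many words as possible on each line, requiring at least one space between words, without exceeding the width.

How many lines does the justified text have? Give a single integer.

Answer: 4

Derivation:
Line 1: ['hospital', 'slow', 'open'] (min_width=18, slack=0)
Line 2: ['cheese', 'sound', 'bean'] (min_width=17, slack=1)
Line 3: ['banana', 'island', 'a'] (min_width=15, slack=3)
Line 4: ['valley'] (min_width=6, slack=12)
Total lines: 4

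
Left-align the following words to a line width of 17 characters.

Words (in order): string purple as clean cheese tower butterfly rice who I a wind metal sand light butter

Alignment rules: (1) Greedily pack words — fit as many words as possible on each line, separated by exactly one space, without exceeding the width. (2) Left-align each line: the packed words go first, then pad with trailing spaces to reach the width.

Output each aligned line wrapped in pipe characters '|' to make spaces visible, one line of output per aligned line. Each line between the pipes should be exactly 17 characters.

Answer: |string purple as |
|clean cheese     |
|tower butterfly  |
|rice who I a wind|
|metal sand light |
|butter           |

Derivation:
Line 1: ['string', 'purple', 'as'] (min_width=16, slack=1)
Line 2: ['clean', 'cheese'] (min_width=12, slack=5)
Line 3: ['tower', 'butterfly'] (min_width=15, slack=2)
Line 4: ['rice', 'who', 'I', 'a', 'wind'] (min_width=17, slack=0)
Line 5: ['metal', 'sand', 'light'] (min_width=16, slack=1)
Line 6: ['butter'] (min_width=6, slack=11)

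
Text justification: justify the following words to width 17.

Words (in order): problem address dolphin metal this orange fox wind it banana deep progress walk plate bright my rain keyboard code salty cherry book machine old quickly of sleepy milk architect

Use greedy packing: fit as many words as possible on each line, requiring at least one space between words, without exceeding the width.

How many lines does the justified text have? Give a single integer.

Line 1: ['problem', 'address'] (min_width=15, slack=2)
Line 2: ['dolphin', 'metal'] (min_width=13, slack=4)
Line 3: ['this', 'orange', 'fox'] (min_width=15, slack=2)
Line 4: ['wind', 'it', 'banana'] (min_width=14, slack=3)
Line 5: ['deep', 'progress'] (min_width=13, slack=4)
Line 6: ['walk', 'plate', 'bright'] (min_width=17, slack=0)
Line 7: ['my', 'rain', 'keyboard'] (min_width=16, slack=1)
Line 8: ['code', 'salty', 'cherry'] (min_width=17, slack=0)
Line 9: ['book', 'machine', 'old'] (min_width=16, slack=1)
Line 10: ['quickly', 'of', 'sleepy'] (min_width=17, slack=0)
Line 11: ['milk', 'architect'] (min_width=14, slack=3)
Total lines: 11

Answer: 11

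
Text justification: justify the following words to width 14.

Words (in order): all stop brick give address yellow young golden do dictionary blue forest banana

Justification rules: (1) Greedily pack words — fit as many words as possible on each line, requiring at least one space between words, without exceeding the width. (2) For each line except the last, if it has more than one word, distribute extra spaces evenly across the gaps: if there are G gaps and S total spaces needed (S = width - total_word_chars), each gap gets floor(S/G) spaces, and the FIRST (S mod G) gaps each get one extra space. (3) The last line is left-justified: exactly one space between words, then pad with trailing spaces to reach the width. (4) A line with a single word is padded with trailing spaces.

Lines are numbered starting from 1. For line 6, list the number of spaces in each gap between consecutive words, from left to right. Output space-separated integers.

Line 1: ['all', 'stop', 'brick'] (min_width=14, slack=0)
Line 2: ['give', 'address'] (min_width=12, slack=2)
Line 3: ['yellow', 'young'] (min_width=12, slack=2)
Line 4: ['golden', 'do'] (min_width=9, slack=5)
Line 5: ['dictionary'] (min_width=10, slack=4)
Line 6: ['blue', 'forest'] (min_width=11, slack=3)
Line 7: ['banana'] (min_width=6, slack=8)

Answer: 4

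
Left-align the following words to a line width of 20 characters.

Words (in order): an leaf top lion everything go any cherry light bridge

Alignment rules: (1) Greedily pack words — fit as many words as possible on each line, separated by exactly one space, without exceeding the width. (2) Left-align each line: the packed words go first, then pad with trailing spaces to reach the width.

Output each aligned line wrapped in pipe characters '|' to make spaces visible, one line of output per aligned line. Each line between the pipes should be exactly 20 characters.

Answer: |an leaf top lion    |
|everything go any   |
|cherry light bridge |

Derivation:
Line 1: ['an', 'leaf', 'top', 'lion'] (min_width=16, slack=4)
Line 2: ['everything', 'go', 'any'] (min_width=17, slack=3)
Line 3: ['cherry', 'light', 'bridge'] (min_width=19, slack=1)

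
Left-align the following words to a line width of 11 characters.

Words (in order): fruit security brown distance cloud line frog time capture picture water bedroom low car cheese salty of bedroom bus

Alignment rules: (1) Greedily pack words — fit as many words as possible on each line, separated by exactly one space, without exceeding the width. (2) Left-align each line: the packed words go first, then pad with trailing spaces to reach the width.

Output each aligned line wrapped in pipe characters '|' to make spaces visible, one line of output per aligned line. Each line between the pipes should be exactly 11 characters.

Answer: |fruit      |
|security   |
|brown      |
|distance   |
|cloud line |
|frog time  |
|capture    |
|picture    |
|water      |
|bedroom low|
|car cheese |
|salty of   |
|bedroom bus|

Derivation:
Line 1: ['fruit'] (min_width=5, slack=6)
Line 2: ['security'] (min_width=8, slack=3)
Line 3: ['brown'] (min_width=5, slack=6)
Line 4: ['distance'] (min_width=8, slack=3)
Line 5: ['cloud', 'line'] (min_width=10, slack=1)
Line 6: ['frog', 'time'] (min_width=9, slack=2)
Line 7: ['capture'] (min_width=7, slack=4)
Line 8: ['picture'] (min_width=7, slack=4)
Line 9: ['water'] (min_width=5, slack=6)
Line 10: ['bedroom', 'low'] (min_width=11, slack=0)
Line 11: ['car', 'cheese'] (min_width=10, slack=1)
Line 12: ['salty', 'of'] (min_width=8, slack=3)
Line 13: ['bedroom', 'bus'] (min_width=11, slack=0)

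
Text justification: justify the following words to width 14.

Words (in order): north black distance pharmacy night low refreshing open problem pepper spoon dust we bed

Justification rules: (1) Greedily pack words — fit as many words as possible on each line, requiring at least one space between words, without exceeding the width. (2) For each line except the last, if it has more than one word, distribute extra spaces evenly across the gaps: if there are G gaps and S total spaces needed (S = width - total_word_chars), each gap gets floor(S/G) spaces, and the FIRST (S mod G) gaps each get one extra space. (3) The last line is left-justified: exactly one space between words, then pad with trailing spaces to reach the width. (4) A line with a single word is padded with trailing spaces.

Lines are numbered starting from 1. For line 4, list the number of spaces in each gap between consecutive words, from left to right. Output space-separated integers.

Answer: 1

Derivation:
Line 1: ['north', 'black'] (min_width=11, slack=3)
Line 2: ['distance'] (min_width=8, slack=6)
Line 3: ['pharmacy', 'night'] (min_width=14, slack=0)
Line 4: ['low', 'refreshing'] (min_width=14, slack=0)
Line 5: ['open', 'problem'] (min_width=12, slack=2)
Line 6: ['pepper', 'spoon'] (min_width=12, slack=2)
Line 7: ['dust', 'we', 'bed'] (min_width=11, slack=3)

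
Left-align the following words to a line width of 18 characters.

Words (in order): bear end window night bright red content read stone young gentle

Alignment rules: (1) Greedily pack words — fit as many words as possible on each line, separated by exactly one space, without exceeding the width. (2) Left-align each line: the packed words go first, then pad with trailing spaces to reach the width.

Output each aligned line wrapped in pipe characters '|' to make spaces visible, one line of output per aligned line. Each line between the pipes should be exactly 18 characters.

Line 1: ['bear', 'end', 'window'] (min_width=15, slack=3)
Line 2: ['night', 'bright', 'red'] (min_width=16, slack=2)
Line 3: ['content', 'read', 'stone'] (min_width=18, slack=0)
Line 4: ['young', 'gentle'] (min_width=12, slack=6)

Answer: |bear end window   |
|night bright red  |
|content read stone|
|young gentle      |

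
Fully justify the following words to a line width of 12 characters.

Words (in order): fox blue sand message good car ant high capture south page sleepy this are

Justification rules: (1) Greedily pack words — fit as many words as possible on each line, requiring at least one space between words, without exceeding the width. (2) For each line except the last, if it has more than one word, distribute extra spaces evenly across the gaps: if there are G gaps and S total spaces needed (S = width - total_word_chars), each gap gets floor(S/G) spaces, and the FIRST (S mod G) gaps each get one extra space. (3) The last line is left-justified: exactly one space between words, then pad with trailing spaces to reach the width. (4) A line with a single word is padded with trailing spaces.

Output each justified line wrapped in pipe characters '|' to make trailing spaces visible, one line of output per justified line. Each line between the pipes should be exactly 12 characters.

Line 1: ['fox', 'blue'] (min_width=8, slack=4)
Line 2: ['sand', 'message'] (min_width=12, slack=0)
Line 3: ['good', 'car', 'ant'] (min_width=12, slack=0)
Line 4: ['high', 'capture'] (min_width=12, slack=0)
Line 5: ['south', 'page'] (min_width=10, slack=2)
Line 6: ['sleepy', 'this'] (min_width=11, slack=1)
Line 7: ['are'] (min_width=3, slack=9)

Answer: |fox     blue|
|sand message|
|good car ant|
|high capture|
|south   page|
|sleepy  this|
|are         |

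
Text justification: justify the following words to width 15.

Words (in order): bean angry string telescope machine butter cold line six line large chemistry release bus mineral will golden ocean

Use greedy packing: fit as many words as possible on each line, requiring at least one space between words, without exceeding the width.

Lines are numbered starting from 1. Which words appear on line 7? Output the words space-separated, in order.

Line 1: ['bean', 'angry'] (min_width=10, slack=5)
Line 2: ['string'] (min_width=6, slack=9)
Line 3: ['telescope'] (min_width=9, slack=6)
Line 4: ['machine', 'butter'] (min_width=14, slack=1)
Line 5: ['cold', 'line', 'six'] (min_width=13, slack=2)
Line 6: ['line', 'large'] (min_width=10, slack=5)
Line 7: ['chemistry'] (min_width=9, slack=6)
Line 8: ['release', 'bus'] (min_width=11, slack=4)
Line 9: ['mineral', 'will'] (min_width=12, slack=3)
Line 10: ['golden', 'ocean'] (min_width=12, slack=3)

Answer: chemistry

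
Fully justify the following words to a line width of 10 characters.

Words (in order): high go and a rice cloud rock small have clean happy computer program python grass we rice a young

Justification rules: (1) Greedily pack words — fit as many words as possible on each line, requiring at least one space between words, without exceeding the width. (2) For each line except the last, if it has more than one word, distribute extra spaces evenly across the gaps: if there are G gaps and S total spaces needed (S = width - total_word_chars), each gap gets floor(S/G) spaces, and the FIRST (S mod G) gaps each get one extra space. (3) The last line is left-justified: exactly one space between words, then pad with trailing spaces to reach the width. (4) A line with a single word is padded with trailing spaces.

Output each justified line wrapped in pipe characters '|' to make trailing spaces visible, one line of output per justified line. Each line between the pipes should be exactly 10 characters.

Answer: |high    go|
|and a rice|
|cloud rock|
|small have|
|clean     |
|happy     |
|computer  |
|program   |
|python    |
|grass   we|
|rice     a|
|young     |

Derivation:
Line 1: ['high', 'go'] (min_width=7, slack=3)
Line 2: ['and', 'a', 'rice'] (min_width=10, slack=0)
Line 3: ['cloud', 'rock'] (min_width=10, slack=0)
Line 4: ['small', 'have'] (min_width=10, slack=0)
Line 5: ['clean'] (min_width=5, slack=5)
Line 6: ['happy'] (min_width=5, slack=5)
Line 7: ['computer'] (min_width=8, slack=2)
Line 8: ['program'] (min_width=7, slack=3)
Line 9: ['python'] (min_width=6, slack=4)
Line 10: ['grass', 'we'] (min_width=8, slack=2)
Line 11: ['rice', 'a'] (min_width=6, slack=4)
Line 12: ['young'] (min_width=5, slack=5)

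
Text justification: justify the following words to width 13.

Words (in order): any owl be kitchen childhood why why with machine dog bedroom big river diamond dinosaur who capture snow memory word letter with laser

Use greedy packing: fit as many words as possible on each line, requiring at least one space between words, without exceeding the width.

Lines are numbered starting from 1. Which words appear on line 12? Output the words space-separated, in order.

Line 1: ['any', 'owl', 'be'] (min_width=10, slack=3)
Line 2: ['kitchen'] (min_width=7, slack=6)
Line 3: ['childhood', 'why'] (min_width=13, slack=0)
Line 4: ['why', 'with'] (min_width=8, slack=5)
Line 5: ['machine', 'dog'] (min_width=11, slack=2)
Line 6: ['bedroom', 'big'] (min_width=11, slack=2)
Line 7: ['river', 'diamond'] (min_width=13, slack=0)
Line 8: ['dinosaur', 'who'] (min_width=12, slack=1)
Line 9: ['capture', 'snow'] (min_width=12, slack=1)
Line 10: ['memory', 'word'] (min_width=11, slack=2)
Line 11: ['letter', 'with'] (min_width=11, slack=2)
Line 12: ['laser'] (min_width=5, slack=8)

Answer: laser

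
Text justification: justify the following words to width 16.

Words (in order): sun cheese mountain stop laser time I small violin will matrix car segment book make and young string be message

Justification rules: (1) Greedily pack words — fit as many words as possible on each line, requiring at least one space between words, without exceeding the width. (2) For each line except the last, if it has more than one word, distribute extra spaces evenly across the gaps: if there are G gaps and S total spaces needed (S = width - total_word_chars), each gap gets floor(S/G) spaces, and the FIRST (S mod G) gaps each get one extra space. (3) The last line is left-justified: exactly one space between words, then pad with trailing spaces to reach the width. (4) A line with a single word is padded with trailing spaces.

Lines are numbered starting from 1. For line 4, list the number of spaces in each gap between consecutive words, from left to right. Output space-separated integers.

Answer: 5

Derivation:
Line 1: ['sun', 'cheese'] (min_width=10, slack=6)
Line 2: ['mountain', 'stop'] (min_width=13, slack=3)
Line 3: ['laser', 'time', 'I'] (min_width=12, slack=4)
Line 4: ['small', 'violin'] (min_width=12, slack=4)
Line 5: ['will', 'matrix', 'car'] (min_width=15, slack=1)
Line 6: ['segment', 'book'] (min_width=12, slack=4)
Line 7: ['make', 'and', 'young'] (min_width=14, slack=2)
Line 8: ['string', 'be'] (min_width=9, slack=7)
Line 9: ['message'] (min_width=7, slack=9)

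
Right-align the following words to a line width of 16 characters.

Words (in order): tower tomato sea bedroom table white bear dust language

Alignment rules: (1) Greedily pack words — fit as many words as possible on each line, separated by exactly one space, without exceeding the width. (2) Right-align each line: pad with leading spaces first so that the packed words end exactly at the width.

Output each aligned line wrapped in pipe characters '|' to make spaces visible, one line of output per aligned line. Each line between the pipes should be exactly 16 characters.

Line 1: ['tower', 'tomato', 'sea'] (min_width=16, slack=0)
Line 2: ['bedroom', 'table'] (min_width=13, slack=3)
Line 3: ['white', 'bear', 'dust'] (min_width=15, slack=1)
Line 4: ['language'] (min_width=8, slack=8)

Answer: |tower tomato sea|
|   bedroom table|
| white bear dust|
|        language|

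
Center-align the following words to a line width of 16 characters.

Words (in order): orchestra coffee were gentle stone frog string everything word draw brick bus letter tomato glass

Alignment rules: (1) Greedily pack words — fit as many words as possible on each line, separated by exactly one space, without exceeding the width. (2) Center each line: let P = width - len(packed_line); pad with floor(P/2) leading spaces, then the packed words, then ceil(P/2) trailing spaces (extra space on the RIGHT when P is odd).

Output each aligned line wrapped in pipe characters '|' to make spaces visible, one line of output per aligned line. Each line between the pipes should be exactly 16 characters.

Line 1: ['orchestra', 'coffee'] (min_width=16, slack=0)
Line 2: ['were', 'gentle'] (min_width=11, slack=5)
Line 3: ['stone', 'frog'] (min_width=10, slack=6)
Line 4: ['string'] (min_width=6, slack=10)
Line 5: ['everything', 'word'] (min_width=15, slack=1)
Line 6: ['draw', 'brick', 'bus'] (min_width=14, slack=2)
Line 7: ['letter', 'tomato'] (min_width=13, slack=3)
Line 8: ['glass'] (min_width=5, slack=11)

Answer: |orchestra coffee|
|  were gentle   |
|   stone frog   |
|     string     |
|everything word |
| draw brick bus |
| letter tomato  |
|     glass      |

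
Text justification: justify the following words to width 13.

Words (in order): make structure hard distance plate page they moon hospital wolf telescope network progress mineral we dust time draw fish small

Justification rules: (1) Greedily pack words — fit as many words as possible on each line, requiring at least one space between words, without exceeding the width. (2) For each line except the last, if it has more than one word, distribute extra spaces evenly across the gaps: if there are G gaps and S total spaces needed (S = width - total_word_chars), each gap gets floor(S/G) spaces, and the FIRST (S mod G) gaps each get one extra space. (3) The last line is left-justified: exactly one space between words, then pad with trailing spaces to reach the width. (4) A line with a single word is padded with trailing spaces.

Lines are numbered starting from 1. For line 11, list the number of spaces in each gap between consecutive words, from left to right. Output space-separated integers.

Line 1: ['make'] (min_width=4, slack=9)
Line 2: ['structure'] (min_width=9, slack=4)
Line 3: ['hard', 'distance'] (min_width=13, slack=0)
Line 4: ['plate', 'page'] (min_width=10, slack=3)
Line 5: ['they', 'moon'] (min_width=9, slack=4)
Line 6: ['hospital', 'wolf'] (min_width=13, slack=0)
Line 7: ['telescope'] (min_width=9, slack=4)
Line 8: ['network'] (min_width=7, slack=6)
Line 9: ['progress'] (min_width=8, slack=5)
Line 10: ['mineral', 'we'] (min_width=10, slack=3)
Line 11: ['dust', 'time'] (min_width=9, slack=4)
Line 12: ['draw', 'fish'] (min_width=9, slack=4)
Line 13: ['small'] (min_width=5, slack=8)

Answer: 5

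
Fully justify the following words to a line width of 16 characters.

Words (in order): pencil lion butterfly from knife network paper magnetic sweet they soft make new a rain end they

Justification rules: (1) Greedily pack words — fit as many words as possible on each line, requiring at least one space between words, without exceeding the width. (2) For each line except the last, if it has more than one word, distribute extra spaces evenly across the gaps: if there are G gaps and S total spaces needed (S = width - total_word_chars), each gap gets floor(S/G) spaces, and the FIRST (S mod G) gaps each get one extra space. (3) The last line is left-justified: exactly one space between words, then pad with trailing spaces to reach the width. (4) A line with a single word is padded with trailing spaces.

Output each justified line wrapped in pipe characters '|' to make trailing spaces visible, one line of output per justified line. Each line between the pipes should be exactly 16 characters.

Line 1: ['pencil', 'lion'] (min_width=11, slack=5)
Line 2: ['butterfly', 'from'] (min_width=14, slack=2)
Line 3: ['knife', 'network'] (min_width=13, slack=3)
Line 4: ['paper', 'magnetic'] (min_width=14, slack=2)
Line 5: ['sweet', 'they', 'soft'] (min_width=15, slack=1)
Line 6: ['make', 'new', 'a', 'rain'] (min_width=15, slack=1)
Line 7: ['end', 'they'] (min_width=8, slack=8)

Answer: |pencil      lion|
|butterfly   from|
|knife    network|
|paper   magnetic|
|sweet  they soft|
|make  new a rain|
|end they        |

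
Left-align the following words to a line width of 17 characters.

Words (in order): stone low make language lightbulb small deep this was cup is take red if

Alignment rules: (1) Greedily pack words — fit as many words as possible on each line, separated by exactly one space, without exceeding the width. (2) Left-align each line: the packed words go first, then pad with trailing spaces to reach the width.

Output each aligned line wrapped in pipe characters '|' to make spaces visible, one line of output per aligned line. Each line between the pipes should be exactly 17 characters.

Answer: |stone low make   |
|language         |
|lightbulb small  |
|deep this was cup|
|is take red if   |

Derivation:
Line 1: ['stone', 'low', 'make'] (min_width=14, slack=3)
Line 2: ['language'] (min_width=8, slack=9)
Line 3: ['lightbulb', 'small'] (min_width=15, slack=2)
Line 4: ['deep', 'this', 'was', 'cup'] (min_width=17, slack=0)
Line 5: ['is', 'take', 'red', 'if'] (min_width=14, slack=3)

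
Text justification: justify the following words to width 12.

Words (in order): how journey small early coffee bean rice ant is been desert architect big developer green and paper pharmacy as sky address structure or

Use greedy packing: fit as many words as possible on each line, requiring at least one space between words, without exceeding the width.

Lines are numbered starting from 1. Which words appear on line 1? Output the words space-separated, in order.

Line 1: ['how', 'journey'] (min_width=11, slack=1)
Line 2: ['small', 'early'] (min_width=11, slack=1)
Line 3: ['coffee', 'bean'] (min_width=11, slack=1)
Line 4: ['rice', 'ant', 'is'] (min_width=11, slack=1)
Line 5: ['been', 'desert'] (min_width=11, slack=1)
Line 6: ['architect'] (min_width=9, slack=3)
Line 7: ['big'] (min_width=3, slack=9)
Line 8: ['developer'] (min_width=9, slack=3)
Line 9: ['green', 'and'] (min_width=9, slack=3)
Line 10: ['paper'] (min_width=5, slack=7)
Line 11: ['pharmacy', 'as'] (min_width=11, slack=1)
Line 12: ['sky', 'address'] (min_width=11, slack=1)
Line 13: ['structure', 'or'] (min_width=12, slack=0)

Answer: how journey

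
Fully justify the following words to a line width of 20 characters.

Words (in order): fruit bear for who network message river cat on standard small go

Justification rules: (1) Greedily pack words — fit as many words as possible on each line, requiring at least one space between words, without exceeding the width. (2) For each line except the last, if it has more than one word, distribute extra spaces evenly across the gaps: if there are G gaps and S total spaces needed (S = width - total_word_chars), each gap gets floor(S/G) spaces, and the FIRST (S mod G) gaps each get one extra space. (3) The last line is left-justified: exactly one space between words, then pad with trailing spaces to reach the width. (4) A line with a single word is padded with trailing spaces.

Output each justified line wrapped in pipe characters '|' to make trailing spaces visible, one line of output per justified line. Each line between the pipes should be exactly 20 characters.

Line 1: ['fruit', 'bear', 'for', 'who'] (min_width=18, slack=2)
Line 2: ['network', 'message'] (min_width=15, slack=5)
Line 3: ['river', 'cat', 'on'] (min_width=12, slack=8)
Line 4: ['standard', 'small', 'go'] (min_width=17, slack=3)

Answer: |fruit  bear  for who|
|network      message|
|river     cat     on|
|standard small go   |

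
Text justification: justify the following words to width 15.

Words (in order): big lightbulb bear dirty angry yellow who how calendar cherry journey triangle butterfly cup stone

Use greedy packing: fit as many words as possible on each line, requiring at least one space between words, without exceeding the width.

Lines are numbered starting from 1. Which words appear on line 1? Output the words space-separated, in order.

Answer: big lightbulb

Derivation:
Line 1: ['big', 'lightbulb'] (min_width=13, slack=2)
Line 2: ['bear', 'dirty'] (min_width=10, slack=5)
Line 3: ['angry', 'yellow'] (min_width=12, slack=3)
Line 4: ['who', 'how'] (min_width=7, slack=8)
Line 5: ['calendar', 'cherry'] (min_width=15, slack=0)
Line 6: ['journey'] (min_width=7, slack=8)
Line 7: ['triangle'] (min_width=8, slack=7)
Line 8: ['butterfly', 'cup'] (min_width=13, slack=2)
Line 9: ['stone'] (min_width=5, slack=10)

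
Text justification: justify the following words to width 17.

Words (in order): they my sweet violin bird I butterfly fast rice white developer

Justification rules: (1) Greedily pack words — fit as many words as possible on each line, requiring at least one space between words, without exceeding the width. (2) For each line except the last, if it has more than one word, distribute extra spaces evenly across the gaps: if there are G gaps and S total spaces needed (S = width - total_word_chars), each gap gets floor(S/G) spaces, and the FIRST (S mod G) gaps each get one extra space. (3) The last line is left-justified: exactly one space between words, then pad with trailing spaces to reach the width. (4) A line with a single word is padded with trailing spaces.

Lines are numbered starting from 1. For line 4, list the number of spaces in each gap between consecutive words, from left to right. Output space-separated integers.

Line 1: ['they', 'my', 'sweet'] (min_width=13, slack=4)
Line 2: ['violin', 'bird', 'I'] (min_width=13, slack=4)
Line 3: ['butterfly', 'fast'] (min_width=14, slack=3)
Line 4: ['rice', 'white'] (min_width=10, slack=7)
Line 5: ['developer'] (min_width=9, slack=8)

Answer: 8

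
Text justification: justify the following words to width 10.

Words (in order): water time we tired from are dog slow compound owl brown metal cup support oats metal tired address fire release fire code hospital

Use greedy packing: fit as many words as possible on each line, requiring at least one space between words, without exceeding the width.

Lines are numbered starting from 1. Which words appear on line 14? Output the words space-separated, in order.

Line 1: ['water', 'time'] (min_width=10, slack=0)
Line 2: ['we', 'tired'] (min_width=8, slack=2)
Line 3: ['from', 'are'] (min_width=8, slack=2)
Line 4: ['dog', 'slow'] (min_width=8, slack=2)
Line 5: ['compound'] (min_width=8, slack=2)
Line 6: ['owl', 'brown'] (min_width=9, slack=1)
Line 7: ['metal', 'cup'] (min_width=9, slack=1)
Line 8: ['support'] (min_width=7, slack=3)
Line 9: ['oats', 'metal'] (min_width=10, slack=0)
Line 10: ['tired'] (min_width=5, slack=5)
Line 11: ['address'] (min_width=7, slack=3)
Line 12: ['fire'] (min_width=4, slack=6)
Line 13: ['release'] (min_width=7, slack=3)
Line 14: ['fire', 'code'] (min_width=9, slack=1)
Line 15: ['hospital'] (min_width=8, slack=2)

Answer: fire code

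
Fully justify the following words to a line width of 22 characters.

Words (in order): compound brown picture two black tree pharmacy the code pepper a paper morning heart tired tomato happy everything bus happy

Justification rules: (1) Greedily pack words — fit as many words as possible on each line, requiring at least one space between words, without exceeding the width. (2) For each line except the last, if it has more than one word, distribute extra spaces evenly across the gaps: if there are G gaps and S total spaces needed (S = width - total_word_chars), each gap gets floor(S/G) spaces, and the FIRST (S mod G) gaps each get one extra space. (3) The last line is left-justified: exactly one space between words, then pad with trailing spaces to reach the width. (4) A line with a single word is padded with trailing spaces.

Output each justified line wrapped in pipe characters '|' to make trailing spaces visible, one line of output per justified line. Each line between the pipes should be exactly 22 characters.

Answer: |compound brown picture|
|two     black     tree|
|pharmacy    the   code|
|pepper a paper morning|
|heart   tired   tomato|
|happy  everything  bus|
|happy                 |

Derivation:
Line 1: ['compound', 'brown', 'picture'] (min_width=22, slack=0)
Line 2: ['two', 'black', 'tree'] (min_width=14, slack=8)
Line 3: ['pharmacy', 'the', 'code'] (min_width=17, slack=5)
Line 4: ['pepper', 'a', 'paper', 'morning'] (min_width=22, slack=0)
Line 5: ['heart', 'tired', 'tomato'] (min_width=18, slack=4)
Line 6: ['happy', 'everything', 'bus'] (min_width=20, slack=2)
Line 7: ['happy'] (min_width=5, slack=17)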